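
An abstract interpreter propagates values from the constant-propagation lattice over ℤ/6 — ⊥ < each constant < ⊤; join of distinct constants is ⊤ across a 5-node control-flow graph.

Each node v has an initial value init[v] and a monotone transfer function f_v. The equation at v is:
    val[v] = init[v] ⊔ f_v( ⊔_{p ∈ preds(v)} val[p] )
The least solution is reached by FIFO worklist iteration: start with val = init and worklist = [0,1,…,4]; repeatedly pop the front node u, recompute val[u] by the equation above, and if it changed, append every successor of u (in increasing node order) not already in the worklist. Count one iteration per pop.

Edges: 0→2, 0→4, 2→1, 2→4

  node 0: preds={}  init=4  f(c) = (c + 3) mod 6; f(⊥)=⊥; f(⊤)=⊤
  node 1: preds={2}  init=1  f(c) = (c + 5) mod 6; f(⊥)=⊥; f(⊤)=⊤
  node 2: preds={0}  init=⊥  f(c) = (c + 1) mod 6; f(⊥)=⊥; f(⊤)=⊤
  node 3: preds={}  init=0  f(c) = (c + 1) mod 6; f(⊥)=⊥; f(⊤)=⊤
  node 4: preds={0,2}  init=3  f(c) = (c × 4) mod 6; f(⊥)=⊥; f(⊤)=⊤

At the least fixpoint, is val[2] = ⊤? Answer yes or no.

no

Iteration log — 6 steps:
  step 1. node 0  ⊔preds=⊥  new=4  stable
  step 2. node 1  ⊔preds=⊥  new=1  stable
  step 3. node 2  ⊔preds=4  new=5  old=⊥  +wl: 1
  step 4. node 3  ⊔preds=⊥  new=0  stable
  step 5. node 4  ⊔preds=⊤  new=⊤  old=3  +wl: 
  step 6. node 1  ⊔preds=5  new=⊤  old=1  +wl: 

Least fixpoint reached:
  node 0: 4
  node 1: ⊤
  node 2: 5
  node 3: 0
  node 4: ⊤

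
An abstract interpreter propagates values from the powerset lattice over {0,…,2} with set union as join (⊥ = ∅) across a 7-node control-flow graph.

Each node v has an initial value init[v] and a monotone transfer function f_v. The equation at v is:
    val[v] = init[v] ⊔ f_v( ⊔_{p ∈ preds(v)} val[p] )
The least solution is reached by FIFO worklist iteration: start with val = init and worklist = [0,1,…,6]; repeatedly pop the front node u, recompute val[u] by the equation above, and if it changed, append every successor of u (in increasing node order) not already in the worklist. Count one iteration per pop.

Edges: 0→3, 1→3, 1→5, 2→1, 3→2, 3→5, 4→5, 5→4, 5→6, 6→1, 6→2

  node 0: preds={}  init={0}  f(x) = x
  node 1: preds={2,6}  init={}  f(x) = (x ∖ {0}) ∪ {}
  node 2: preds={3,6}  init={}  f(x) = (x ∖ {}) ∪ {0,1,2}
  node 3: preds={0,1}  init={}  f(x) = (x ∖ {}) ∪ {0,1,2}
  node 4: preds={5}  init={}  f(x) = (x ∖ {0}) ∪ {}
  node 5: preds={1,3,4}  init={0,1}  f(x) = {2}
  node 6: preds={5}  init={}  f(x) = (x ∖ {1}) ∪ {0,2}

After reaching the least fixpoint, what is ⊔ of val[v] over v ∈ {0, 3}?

Iteration log — 12 steps:
  step 1. node 0  ⊔preds={}  new={0}  stable
  step 2. node 1  ⊔preds={}  new={}  stable
  step 3. node 2  ⊔preds={}  new={0,1,2}  old={}  +wl: 1
  step 4. node 3  ⊔preds={0}  new={0,1,2}  old={}  +wl: 2
  step 5. node 4  ⊔preds={0,1}  new={1}  old={}  +wl: 
  step 6. node 5  ⊔preds={0,1,2}  new={0,1,2}  old={0,1}  +wl: 4
  step 7. node 6  ⊔preds={0,1,2}  new={0,2}  old={}  +wl: 
  step 8. node 1  ⊔preds={0,1,2}  new={1,2}  old={}  +wl: 3,5
  step 9. node 2  ⊔preds={0,1,2}  new={0,1,2}  stable
  step 10. node 4  ⊔preds={0,1,2}  new={1,2}  old={1}  +wl: 
  step 11. node 3  ⊔preds={0,1,2}  new={0,1,2}  stable
  step 12. node 5  ⊔preds={0,1,2}  new={0,1,2}  stable

Least fixpoint reached:
  node 0: {0}
  node 1: {1,2}
  node 2: {0,1,2}
  node 3: {0,1,2}
  node 4: {1,2}
  node 5: {0,1,2}
  node 6: {0,2}

{0,1,2}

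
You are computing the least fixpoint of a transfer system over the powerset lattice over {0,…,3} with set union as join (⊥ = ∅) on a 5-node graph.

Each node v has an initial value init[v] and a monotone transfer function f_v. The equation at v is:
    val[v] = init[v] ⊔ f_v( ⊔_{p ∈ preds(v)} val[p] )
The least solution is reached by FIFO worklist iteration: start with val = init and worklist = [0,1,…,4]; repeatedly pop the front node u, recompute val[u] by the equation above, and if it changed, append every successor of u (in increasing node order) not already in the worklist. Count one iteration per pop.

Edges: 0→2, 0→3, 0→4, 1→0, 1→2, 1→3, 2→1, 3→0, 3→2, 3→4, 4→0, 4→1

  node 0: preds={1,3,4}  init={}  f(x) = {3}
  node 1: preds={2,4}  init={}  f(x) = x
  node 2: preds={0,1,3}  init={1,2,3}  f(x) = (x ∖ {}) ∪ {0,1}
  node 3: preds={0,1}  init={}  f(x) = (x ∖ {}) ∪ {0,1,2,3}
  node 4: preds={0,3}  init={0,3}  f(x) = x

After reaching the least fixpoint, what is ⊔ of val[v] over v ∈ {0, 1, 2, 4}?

{0,1,2,3}

Trace (8 dequeues):
  [1] u=0 | in {0,3} | out {3} | prev {} | push {}
  [2] u=1 | in {0,1,2,3} | out {0,1,2,3} | prev {} | push {0}
  [3] u=2 | in {0,1,2,3} | out {0,1,2,3} | prev {1,2,3} | push {1}
  [4] u=3 | in {0,1,2,3} | out {0,1,2,3} | prev {} | push {2}
  [5] u=4 | in {0,1,2,3} | out {0,1,2,3} | prev {0,3} | push {}
  [6] u=0 | in {0,1,2,3} | out {3} | ==
  [7] u=1 | in {0,1,2,3} | out {0,1,2,3} | ==
  [8] u=2 | in {0,1,2,3} | out {0,1,2,3} | ==

Converged values:
  [0] {3}
  [1] {0,1,2,3}
  [2] {0,1,2,3}
  [3] {0,1,2,3}
  [4] {0,1,2,3}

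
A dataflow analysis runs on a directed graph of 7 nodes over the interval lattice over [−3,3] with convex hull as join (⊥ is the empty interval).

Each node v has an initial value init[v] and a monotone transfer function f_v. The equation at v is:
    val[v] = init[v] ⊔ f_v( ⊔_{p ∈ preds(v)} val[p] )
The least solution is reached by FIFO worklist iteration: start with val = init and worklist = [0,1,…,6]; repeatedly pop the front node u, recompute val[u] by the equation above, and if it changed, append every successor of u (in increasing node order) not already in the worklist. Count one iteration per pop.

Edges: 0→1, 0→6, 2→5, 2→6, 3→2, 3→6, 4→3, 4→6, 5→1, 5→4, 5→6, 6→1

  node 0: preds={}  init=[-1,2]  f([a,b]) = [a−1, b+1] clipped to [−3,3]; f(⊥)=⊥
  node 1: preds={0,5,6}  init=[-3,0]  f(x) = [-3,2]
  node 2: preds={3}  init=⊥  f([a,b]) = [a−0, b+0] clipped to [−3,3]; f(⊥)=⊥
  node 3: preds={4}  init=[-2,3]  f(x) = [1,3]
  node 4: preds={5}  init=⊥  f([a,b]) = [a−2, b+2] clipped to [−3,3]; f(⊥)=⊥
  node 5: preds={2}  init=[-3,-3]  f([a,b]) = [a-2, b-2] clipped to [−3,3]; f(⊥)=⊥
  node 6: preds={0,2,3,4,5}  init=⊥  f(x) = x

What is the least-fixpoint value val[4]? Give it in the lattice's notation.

Worklist (12 pops):
  #1 pop 0: in=⊥ → [-1,2] (no change)
  #2 pop 1: in=[-3,2] → [-3,2] (was [-3,0]); enqueue []
  #3 pop 2: in=[-2,3] → [-2,3] (was ⊥); enqueue []
  #4 pop 3: in=⊥ → [-2,3] (no change)
  #5 pop 4: in=[-3,-3] → [-3,-1] (was ⊥); enqueue [3]
  #6 pop 5: in=[-2,3] → [-3,1] (was [-3,-3]); enqueue [1,4]
  #7 pop 6: in=[-3,3] → [-3,3] (was ⊥); enqueue []
  #8 pop 3: in=[-3,-1] → [-2,3] (no change)
  #9 pop 1: in=[-3,3] → [-3,2] (no change)
  #10 pop 4: in=[-3,1] → [-3,3] (was [-3,-1]); enqueue [3,6]
  #11 pop 3: in=[-3,3] → [-2,3] (no change)
  #12 pop 6: in=[-3,3] → [-3,3] (no change)

Fixpoint:
  val[0] = [-1,2]
  val[1] = [-3,2]
  val[2] = [-2,3]
  val[3] = [-2,3]
  val[4] = [-3,3]
  val[5] = [-3,1]
  val[6] = [-3,3]

[-3,3]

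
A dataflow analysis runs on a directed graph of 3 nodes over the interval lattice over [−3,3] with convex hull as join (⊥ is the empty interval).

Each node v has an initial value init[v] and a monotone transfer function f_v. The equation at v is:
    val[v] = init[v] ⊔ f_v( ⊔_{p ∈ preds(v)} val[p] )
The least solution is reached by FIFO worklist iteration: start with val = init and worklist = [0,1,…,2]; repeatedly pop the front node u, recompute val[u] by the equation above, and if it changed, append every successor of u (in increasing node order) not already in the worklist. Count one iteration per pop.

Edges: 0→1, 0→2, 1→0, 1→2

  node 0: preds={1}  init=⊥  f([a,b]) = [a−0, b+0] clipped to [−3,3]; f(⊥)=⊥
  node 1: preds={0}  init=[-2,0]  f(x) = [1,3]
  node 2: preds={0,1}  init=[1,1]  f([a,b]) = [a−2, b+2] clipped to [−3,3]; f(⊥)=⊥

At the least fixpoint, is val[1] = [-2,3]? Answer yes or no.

Iteration log — 6 steps:
  step 1. node 0  ⊔preds=[-2,0]  new=[-2,0]  old=⊥  +wl: 
  step 2. node 1  ⊔preds=[-2,0]  new=[-2,3]  old=[-2,0]  +wl: 0
  step 3. node 2  ⊔preds=[-2,3]  new=[-3,3]  old=[1,1]  +wl: 
  step 4. node 0  ⊔preds=[-2,3]  new=[-2,3]  old=[-2,0]  +wl: 1,2
  step 5. node 1  ⊔preds=[-2,3]  new=[-2,3]  stable
  step 6. node 2  ⊔preds=[-2,3]  new=[-3,3]  stable

Least fixpoint reached:
  node 0: [-2,3]
  node 1: [-2,3]
  node 2: [-3,3]

yes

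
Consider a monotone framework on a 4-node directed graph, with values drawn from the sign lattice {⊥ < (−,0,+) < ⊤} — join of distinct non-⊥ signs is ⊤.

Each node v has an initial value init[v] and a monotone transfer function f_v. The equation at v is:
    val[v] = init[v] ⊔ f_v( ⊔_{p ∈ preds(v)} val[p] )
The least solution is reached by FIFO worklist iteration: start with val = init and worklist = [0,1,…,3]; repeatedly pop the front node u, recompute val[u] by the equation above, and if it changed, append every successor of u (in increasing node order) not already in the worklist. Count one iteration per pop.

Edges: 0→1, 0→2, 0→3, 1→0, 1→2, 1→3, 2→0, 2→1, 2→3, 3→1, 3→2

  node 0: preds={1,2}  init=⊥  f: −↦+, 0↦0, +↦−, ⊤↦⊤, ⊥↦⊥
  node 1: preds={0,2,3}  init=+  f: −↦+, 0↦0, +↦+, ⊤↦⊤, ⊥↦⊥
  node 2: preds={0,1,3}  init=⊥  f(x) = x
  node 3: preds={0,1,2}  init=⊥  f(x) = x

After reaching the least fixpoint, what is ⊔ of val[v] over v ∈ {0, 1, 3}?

⊤

Worklist (9 pops):
  #1 pop 0: in=+ → − (was ⊥); enqueue []
  #2 pop 1: in=− → + (no change)
  #3 pop 2: in=⊤ → ⊤ (was ⊥); enqueue [0,1]
  #4 pop 3: in=⊤ → ⊤ (was ⊥); enqueue [2]
  #5 pop 0: in=⊤ → ⊤ (was −); enqueue [3]
  #6 pop 1: in=⊤ → ⊤ (was +); enqueue [0]
  #7 pop 2: in=⊤ → ⊤ (no change)
  #8 pop 3: in=⊤ → ⊤ (no change)
  #9 pop 0: in=⊤ → ⊤ (no change)

Fixpoint:
  val[0] = ⊤
  val[1] = ⊤
  val[2] = ⊤
  val[3] = ⊤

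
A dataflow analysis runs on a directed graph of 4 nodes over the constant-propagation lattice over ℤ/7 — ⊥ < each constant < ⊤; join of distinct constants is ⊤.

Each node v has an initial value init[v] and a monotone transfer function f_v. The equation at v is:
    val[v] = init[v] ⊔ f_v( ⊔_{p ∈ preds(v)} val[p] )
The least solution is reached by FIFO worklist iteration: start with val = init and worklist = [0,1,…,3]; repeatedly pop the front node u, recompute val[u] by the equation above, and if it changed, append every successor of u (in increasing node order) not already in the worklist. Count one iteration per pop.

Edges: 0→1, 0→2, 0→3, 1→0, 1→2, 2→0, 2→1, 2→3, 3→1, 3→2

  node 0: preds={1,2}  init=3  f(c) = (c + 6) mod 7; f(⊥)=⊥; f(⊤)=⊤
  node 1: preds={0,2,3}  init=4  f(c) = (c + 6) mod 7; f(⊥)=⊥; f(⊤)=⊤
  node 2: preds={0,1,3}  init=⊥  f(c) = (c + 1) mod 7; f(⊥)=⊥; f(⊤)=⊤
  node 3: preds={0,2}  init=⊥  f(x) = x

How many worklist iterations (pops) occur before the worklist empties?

8

Iteration log — 8 steps:
  step 1. node 0  ⊔preds=4  new=3  stable
  step 2. node 1  ⊔preds=3  new=⊤  old=4  +wl: 0
  step 3. node 2  ⊔preds=⊤  new=⊤  old=⊥  +wl: 1
  step 4. node 3  ⊔preds=⊤  new=⊤  old=⊥  +wl: 2
  step 5. node 0  ⊔preds=⊤  new=⊤  old=3  +wl: 3
  step 6. node 1  ⊔preds=⊤  new=⊤  stable
  step 7. node 2  ⊔preds=⊤  new=⊤  stable
  step 8. node 3  ⊔preds=⊤  new=⊤  stable

Least fixpoint reached:
  node 0: ⊤
  node 1: ⊤
  node 2: ⊤
  node 3: ⊤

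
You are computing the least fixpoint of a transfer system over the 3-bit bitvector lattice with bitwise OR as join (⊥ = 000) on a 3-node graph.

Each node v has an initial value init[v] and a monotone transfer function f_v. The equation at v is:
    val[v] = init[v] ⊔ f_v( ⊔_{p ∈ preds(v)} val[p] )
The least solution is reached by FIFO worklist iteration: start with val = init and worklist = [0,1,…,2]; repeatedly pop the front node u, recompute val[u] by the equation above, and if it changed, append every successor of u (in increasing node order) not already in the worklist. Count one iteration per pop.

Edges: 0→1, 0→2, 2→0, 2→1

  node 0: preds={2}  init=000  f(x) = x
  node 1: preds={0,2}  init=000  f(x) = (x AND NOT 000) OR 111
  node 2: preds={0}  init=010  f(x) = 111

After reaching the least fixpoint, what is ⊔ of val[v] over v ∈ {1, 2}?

111

Iteration log — 6 steps:
  step 1. node 0  ⊔preds=010  new=010  old=000  +wl: 
  step 2. node 1  ⊔preds=010  new=111  old=000  +wl: 
  step 3. node 2  ⊔preds=010  new=111  old=010  +wl: 0,1
  step 4. node 0  ⊔preds=111  new=111  old=010  +wl: 2
  step 5. node 1  ⊔preds=111  new=111  stable
  step 6. node 2  ⊔preds=111  new=111  stable

Least fixpoint reached:
  node 0: 111
  node 1: 111
  node 2: 111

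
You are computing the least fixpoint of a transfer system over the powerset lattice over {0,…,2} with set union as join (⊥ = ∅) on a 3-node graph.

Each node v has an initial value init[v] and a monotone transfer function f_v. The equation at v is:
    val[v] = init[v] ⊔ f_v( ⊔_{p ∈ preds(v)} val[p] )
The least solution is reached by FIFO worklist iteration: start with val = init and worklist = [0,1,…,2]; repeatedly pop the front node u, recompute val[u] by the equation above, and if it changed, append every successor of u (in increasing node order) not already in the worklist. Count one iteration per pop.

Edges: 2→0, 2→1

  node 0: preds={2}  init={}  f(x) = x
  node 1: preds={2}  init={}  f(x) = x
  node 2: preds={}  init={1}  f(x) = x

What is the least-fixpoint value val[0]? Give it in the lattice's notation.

Worklist (3 pops):
  #1 pop 0: in={1} → {1} (was {}); enqueue []
  #2 pop 1: in={1} → {1} (was {}); enqueue []
  #3 pop 2: in={} → {1} (no change)

Fixpoint:
  val[0] = {1}
  val[1] = {1}
  val[2] = {1}

{1}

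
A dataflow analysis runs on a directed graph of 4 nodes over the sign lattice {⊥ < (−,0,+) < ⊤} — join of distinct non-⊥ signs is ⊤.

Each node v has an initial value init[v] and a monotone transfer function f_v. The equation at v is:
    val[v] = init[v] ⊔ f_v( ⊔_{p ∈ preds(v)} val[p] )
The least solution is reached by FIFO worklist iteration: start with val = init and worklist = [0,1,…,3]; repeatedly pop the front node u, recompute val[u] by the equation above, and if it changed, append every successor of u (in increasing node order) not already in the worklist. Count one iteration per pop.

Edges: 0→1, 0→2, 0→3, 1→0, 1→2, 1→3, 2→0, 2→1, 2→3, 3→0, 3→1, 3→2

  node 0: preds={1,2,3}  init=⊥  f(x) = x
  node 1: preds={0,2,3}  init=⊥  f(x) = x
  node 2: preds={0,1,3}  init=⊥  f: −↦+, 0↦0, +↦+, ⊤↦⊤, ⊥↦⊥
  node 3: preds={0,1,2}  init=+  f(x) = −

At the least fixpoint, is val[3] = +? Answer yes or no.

Trace (10 dequeues):
  [1] u=0 | in + | out + | prev ⊥ | push {}
  [2] u=1 | in + | out + | prev ⊥ | push {0}
  [3] u=2 | in + | out + | prev ⊥ | push {1}
  [4] u=3 | in + | out ⊤ | prev + | push {2}
  [5] u=0 | in ⊤ | out ⊤ | prev + | push {3}
  [6] u=1 | in ⊤ | out ⊤ | prev + | push {0}
  [7] u=2 | in ⊤ | out ⊤ | prev + | push {1}
  [8] u=3 | in ⊤ | out ⊤ | ==
  [9] u=0 | in ⊤ | out ⊤ | ==
  [10] u=1 | in ⊤ | out ⊤ | ==

Converged values:
  [0] ⊤
  [1] ⊤
  [2] ⊤
  [3] ⊤

no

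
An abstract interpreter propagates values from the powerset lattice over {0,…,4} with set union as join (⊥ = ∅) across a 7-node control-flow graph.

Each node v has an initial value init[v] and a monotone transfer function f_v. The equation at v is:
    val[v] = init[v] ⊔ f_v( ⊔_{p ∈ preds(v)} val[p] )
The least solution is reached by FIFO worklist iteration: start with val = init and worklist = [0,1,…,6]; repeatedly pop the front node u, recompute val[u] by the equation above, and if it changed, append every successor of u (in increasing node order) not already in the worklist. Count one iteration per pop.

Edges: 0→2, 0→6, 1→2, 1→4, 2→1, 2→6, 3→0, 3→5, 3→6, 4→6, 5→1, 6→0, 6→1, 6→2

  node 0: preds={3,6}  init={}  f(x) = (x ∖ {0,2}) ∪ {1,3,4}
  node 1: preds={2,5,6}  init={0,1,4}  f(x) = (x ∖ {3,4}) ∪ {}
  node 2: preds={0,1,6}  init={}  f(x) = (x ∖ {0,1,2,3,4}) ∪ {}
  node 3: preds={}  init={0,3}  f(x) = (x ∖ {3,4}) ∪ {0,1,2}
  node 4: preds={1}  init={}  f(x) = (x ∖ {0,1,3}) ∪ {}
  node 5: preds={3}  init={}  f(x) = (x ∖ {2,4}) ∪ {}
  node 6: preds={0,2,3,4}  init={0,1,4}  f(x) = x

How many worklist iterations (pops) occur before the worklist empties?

12

Worklist (12 pops):
  #1 pop 0: in={0,1,3,4} → {1,3,4} (was {}); enqueue []
  #2 pop 1: in={0,1,4} → {0,1,4} (no change)
  #3 pop 2: in={0,1,3,4} → {} (no change)
  #4 pop 3: in={} → {0,1,2,3} (was {0,3}); enqueue [0]
  #5 pop 4: in={0,1,4} → {4} (was {}); enqueue []
  #6 pop 5: in={0,1,2,3} → {0,1,3} (was {}); enqueue [1]
  #7 pop 6: in={0,1,2,3,4} → {0,1,2,3,4} (was {0,1,4}); enqueue [2]
  #8 pop 0: in={0,1,2,3,4} → {1,3,4} (no change)
  #9 pop 1: in={0,1,2,3,4} → {0,1,2,4} (was {0,1,4}); enqueue [4]
  #10 pop 2: in={0,1,2,3,4} → {} (no change)
  #11 pop 4: in={0,1,2,4} → {2,4} (was {4}); enqueue [6]
  #12 pop 6: in={0,1,2,3,4} → {0,1,2,3,4} (no change)

Fixpoint:
  val[0] = {1,3,4}
  val[1] = {0,1,2,4}
  val[2] = {}
  val[3] = {0,1,2,3}
  val[4] = {2,4}
  val[5] = {0,1,3}
  val[6] = {0,1,2,3,4}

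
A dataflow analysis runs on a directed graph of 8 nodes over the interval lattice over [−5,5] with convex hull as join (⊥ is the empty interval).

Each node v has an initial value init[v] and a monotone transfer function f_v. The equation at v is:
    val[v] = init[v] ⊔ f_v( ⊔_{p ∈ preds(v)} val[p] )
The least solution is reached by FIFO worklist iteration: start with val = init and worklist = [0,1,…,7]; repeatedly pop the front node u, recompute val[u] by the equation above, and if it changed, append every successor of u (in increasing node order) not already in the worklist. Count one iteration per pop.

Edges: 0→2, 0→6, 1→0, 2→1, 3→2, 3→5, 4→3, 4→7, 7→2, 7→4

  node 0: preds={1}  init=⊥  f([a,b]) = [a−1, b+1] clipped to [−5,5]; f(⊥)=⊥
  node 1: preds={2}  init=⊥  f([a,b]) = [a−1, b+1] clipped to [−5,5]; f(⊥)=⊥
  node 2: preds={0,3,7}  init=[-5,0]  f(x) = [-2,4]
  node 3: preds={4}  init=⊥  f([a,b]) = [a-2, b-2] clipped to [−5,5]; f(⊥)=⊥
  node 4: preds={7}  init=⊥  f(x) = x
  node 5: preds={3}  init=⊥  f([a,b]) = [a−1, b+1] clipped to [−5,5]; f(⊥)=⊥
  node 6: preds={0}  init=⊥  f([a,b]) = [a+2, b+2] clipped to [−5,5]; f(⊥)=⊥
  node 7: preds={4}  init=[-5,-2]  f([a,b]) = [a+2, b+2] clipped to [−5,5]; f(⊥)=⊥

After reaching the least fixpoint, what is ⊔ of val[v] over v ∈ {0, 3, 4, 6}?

[-5,5]

Trace (36 dequeues):
  [1] u=0 | in ⊥ | out ⊥ | ==
  [2] u=1 | in [-5,0] | out [-5,1] | prev ⊥ | push {0}
  [3] u=2 | in [-5,-2] | out [-5,4] | prev [-5,0] | push {1}
  [4] u=3 | in ⊥ | out ⊥ | ==
  [5] u=4 | in [-5,-2] | out [-5,-2] | prev ⊥ | push {3}
  [6] u=5 | in ⊥ | out ⊥ | ==
  [7] u=6 | in ⊥ | out ⊥ | ==
  [8] u=7 | in [-5,-2] | out [-5,0] | prev [-5,-2] | push {2,4}
  [9] u=0 | in [-5,1] | out [-5,2] | prev ⊥ | push {6}
  [10] u=1 | in [-5,4] | out [-5,5] | prev [-5,1] | push {0}
  [11] u=3 | in [-5,-2] | out [-5,-4] | prev ⊥ | push {5}
  [12] u=2 | in [-5,2] | out [-5,4] | ==
  [13] u=4 | in [-5,0] | out [-5,0] | prev [-5,-2] | push {3,7}
  [14] u=6 | in [-5,2] | out [-3,4] | prev ⊥ | push {}
  [15] u=0 | in [-5,5] | out [-5,5] | prev [-5,2] | push {2,6}
  [16] u=5 | in [-5,-4] | out [-5,-3] | prev ⊥ | push {}
  [17] u=3 | in [-5,0] | out [-5,-2] | prev [-5,-4] | push {5}
  [18] u=7 | in [-5,0] | out [-5,2] | prev [-5,0] | push {4}
  [19] u=2 | in [-5,5] | out [-5,4] | ==
  [20] u=6 | in [-5,5] | out [-3,5] | prev [-3,4] | push {}
  [21] u=5 | in [-5,-2] | out [-5,-1] | prev [-5,-3] | push {}
  [22] u=4 | in [-5,2] | out [-5,2] | prev [-5,0] | push {3,7}
  [23] u=3 | in [-5,2] | out [-5,0] | prev [-5,-2] | push {2,5}
  [24] u=7 | in [-5,2] | out [-5,4] | prev [-5,2] | push {4}
  [25] u=2 | in [-5,5] | out [-5,4] | ==
  [26] u=5 | in [-5,0] | out [-5,1] | prev [-5,-1] | push {}
  [27] u=4 | in [-5,4] | out [-5,4] | prev [-5,2] | push {3,7}
  [28] u=3 | in [-5,4] | out [-5,2] | prev [-5,0] | push {2,5}
  [29] u=7 | in [-5,4] | out [-5,5] | prev [-5,4] | push {4}
  [30] u=2 | in [-5,5] | out [-5,4] | ==
  [31] u=5 | in [-5,2] | out [-5,3] | prev [-5,1] | push {}
  [32] u=4 | in [-5,5] | out [-5,5] | prev [-5,4] | push {3,7}
  [33] u=3 | in [-5,5] | out [-5,3] | prev [-5,2] | push {2,5}
  [34] u=7 | in [-5,5] | out [-5,5] | ==
  [35] u=2 | in [-5,5] | out [-5,4] | ==
  [36] u=5 | in [-5,3] | out [-5,4] | prev [-5,3] | push {}

Converged values:
  [0] [-5,5]
  [1] [-5,5]
  [2] [-5,4]
  [3] [-5,3]
  [4] [-5,5]
  [5] [-5,4]
  [6] [-3,5]
  [7] [-5,5]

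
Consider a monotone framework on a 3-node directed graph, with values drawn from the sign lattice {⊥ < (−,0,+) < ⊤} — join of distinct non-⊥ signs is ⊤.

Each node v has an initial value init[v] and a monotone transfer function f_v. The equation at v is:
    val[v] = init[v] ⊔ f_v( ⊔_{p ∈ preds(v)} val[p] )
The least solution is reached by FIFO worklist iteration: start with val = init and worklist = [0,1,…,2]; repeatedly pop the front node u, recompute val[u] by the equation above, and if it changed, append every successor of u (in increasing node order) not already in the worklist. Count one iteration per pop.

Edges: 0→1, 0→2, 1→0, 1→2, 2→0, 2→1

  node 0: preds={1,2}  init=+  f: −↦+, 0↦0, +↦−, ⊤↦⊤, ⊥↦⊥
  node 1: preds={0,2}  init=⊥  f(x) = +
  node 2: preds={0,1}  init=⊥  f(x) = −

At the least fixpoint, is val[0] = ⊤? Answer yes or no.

Iteration log — 6 steps:
  step 1. node 0  ⊔preds=⊥  new=+  stable
  step 2. node 1  ⊔preds=+  new=+  old=⊥  +wl: 0
  step 3. node 2  ⊔preds=+  new=−  old=⊥  +wl: 1
  step 4. node 0  ⊔preds=⊤  new=⊤  old=+  +wl: 2
  step 5. node 1  ⊔preds=⊤  new=+  stable
  step 6. node 2  ⊔preds=⊤  new=−  stable

Least fixpoint reached:
  node 0: ⊤
  node 1: +
  node 2: −

yes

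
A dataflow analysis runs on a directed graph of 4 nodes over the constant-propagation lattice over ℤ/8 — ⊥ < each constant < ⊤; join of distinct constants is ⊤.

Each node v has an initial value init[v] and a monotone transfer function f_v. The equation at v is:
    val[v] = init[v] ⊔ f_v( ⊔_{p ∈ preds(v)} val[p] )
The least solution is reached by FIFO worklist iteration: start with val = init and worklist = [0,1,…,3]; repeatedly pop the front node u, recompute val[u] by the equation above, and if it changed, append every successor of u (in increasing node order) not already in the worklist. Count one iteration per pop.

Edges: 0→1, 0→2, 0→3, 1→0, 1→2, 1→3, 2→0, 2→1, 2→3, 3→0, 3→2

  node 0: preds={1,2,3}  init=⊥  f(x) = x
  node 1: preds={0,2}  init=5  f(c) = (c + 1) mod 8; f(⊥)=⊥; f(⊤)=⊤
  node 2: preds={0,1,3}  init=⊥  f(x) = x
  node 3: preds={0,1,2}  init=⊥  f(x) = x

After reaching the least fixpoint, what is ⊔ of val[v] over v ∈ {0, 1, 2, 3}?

⊤

Worklist (8 pops):
  #1 pop 0: in=5 → 5 (was ⊥); enqueue []
  #2 pop 1: in=5 → ⊤ (was 5); enqueue [0]
  #3 pop 2: in=⊤ → ⊤ (was ⊥); enqueue [1]
  #4 pop 3: in=⊤ → ⊤ (was ⊥); enqueue [2]
  #5 pop 0: in=⊤ → ⊤ (was 5); enqueue [3]
  #6 pop 1: in=⊤ → ⊤ (no change)
  #7 pop 2: in=⊤ → ⊤ (no change)
  #8 pop 3: in=⊤ → ⊤ (no change)

Fixpoint:
  val[0] = ⊤
  val[1] = ⊤
  val[2] = ⊤
  val[3] = ⊤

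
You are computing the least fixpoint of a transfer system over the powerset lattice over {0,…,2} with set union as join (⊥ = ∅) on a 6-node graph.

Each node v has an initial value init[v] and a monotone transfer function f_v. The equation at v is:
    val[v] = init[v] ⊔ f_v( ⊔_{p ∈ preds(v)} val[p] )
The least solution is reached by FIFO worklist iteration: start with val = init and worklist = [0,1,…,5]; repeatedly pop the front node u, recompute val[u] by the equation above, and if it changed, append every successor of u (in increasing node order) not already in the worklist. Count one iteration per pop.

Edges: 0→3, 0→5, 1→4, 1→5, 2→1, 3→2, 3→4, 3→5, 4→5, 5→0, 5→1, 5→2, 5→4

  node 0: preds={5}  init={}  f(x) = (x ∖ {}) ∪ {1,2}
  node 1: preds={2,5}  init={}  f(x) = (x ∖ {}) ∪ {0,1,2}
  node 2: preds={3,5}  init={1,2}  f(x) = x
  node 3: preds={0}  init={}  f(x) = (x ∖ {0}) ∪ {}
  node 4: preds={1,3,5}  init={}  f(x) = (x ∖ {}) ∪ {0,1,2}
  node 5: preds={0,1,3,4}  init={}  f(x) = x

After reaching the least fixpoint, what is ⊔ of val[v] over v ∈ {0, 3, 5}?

Iteration log — 12 steps:
  step 1. node 0  ⊔preds={}  new={1,2}  old={}  +wl: 
  step 2. node 1  ⊔preds={1,2}  new={0,1,2}  old={}  +wl: 
  step 3. node 2  ⊔preds={}  new={1,2}  stable
  step 4. node 3  ⊔preds={1,2}  new={1,2}  old={}  +wl: 2
  step 5. node 4  ⊔preds={0,1,2}  new={0,1,2}  old={}  +wl: 
  step 6. node 5  ⊔preds={0,1,2}  new={0,1,2}  old={}  +wl: 0,1,4
  step 7. node 2  ⊔preds={0,1,2}  new={0,1,2}  old={1,2}  +wl: 
  step 8. node 0  ⊔preds={0,1,2}  new={0,1,2}  old={1,2}  +wl: 3,5
  step 9. node 1  ⊔preds={0,1,2}  new={0,1,2}  stable
  step 10. node 4  ⊔preds={0,1,2}  new={0,1,2}  stable
  step 11. node 3  ⊔preds={0,1,2}  new={1,2}  stable
  step 12. node 5  ⊔preds={0,1,2}  new={0,1,2}  stable

Least fixpoint reached:
  node 0: {0,1,2}
  node 1: {0,1,2}
  node 2: {0,1,2}
  node 3: {1,2}
  node 4: {0,1,2}
  node 5: {0,1,2}

{0,1,2}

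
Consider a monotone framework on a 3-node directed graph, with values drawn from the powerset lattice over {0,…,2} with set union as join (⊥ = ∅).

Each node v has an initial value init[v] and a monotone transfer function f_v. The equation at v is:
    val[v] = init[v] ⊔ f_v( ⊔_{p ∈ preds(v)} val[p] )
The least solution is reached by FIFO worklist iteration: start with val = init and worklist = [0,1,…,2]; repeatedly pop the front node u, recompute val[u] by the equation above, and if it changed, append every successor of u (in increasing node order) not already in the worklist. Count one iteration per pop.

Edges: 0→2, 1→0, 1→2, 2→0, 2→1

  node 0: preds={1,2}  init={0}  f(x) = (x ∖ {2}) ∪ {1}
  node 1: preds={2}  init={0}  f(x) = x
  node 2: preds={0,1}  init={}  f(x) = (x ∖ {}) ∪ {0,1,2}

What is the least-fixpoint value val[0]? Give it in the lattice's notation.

{0,1}

Iteration log — 7 steps:
  step 1. node 0  ⊔preds={0}  new={0,1}  old={0}  +wl: 
  step 2. node 1  ⊔preds={}  new={0}  stable
  step 3. node 2  ⊔preds={0,1}  new={0,1,2}  old={}  +wl: 0,1
  step 4. node 0  ⊔preds={0,1,2}  new={0,1}  stable
  step 5. node 1  ⊔preds={0,1,2}  new={0,1,2}  old={0}  +wl: 0,2
  step 6. node 0  ⊔preds={0,1,2}  new={0,1}  stable
  step 7. node 2  ⊔preds={0,1,2}  new={0,1,2}  stable

Least fixpoint reached:
  node 0: {0,1}
  node 1: {0,1,2}
  node 2: {0,1,2}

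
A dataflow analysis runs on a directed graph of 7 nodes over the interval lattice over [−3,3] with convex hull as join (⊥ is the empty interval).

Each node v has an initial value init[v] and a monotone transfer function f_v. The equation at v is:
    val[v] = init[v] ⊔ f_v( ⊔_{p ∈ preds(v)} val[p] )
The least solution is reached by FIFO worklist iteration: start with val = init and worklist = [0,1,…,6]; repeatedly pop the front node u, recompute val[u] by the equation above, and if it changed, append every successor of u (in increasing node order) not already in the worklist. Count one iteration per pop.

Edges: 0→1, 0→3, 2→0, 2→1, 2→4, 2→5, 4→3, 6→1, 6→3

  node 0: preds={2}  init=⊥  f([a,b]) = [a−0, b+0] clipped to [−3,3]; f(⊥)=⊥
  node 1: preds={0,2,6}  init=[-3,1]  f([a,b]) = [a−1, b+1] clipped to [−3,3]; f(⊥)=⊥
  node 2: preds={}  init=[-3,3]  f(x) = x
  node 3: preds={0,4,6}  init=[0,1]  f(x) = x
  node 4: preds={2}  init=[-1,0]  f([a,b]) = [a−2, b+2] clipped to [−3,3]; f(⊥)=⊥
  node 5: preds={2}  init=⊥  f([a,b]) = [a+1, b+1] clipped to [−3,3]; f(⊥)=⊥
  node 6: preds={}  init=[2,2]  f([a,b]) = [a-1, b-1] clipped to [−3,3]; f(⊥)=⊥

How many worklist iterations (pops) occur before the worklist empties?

Trace (8 dequeues):
  [1] u=0 | in [-3,3] | out [-3,3] | prev ⊥ | push {}
  [2] u=1 | in [-3,3] | out [-3,3] | prev [-3,1] | push {}
  [3] u=2 | in ⊥ | out [-3,3] | ==
  [4] u=3 | in [-3,3] | out [-3,3] | prev [0,1] | push {}
  [5] u=4 | in [-3,3] | out [-3,3] | prev [-1,0] | push {3}
  [6] u=5 | in [-3,3] | out [-2,3] | prev ⊥ | push {}
  [7] u=6 | in ⊥ | out [2,2] | ==
  [8] u=3 | in [-3,3] | out [-3,3] | ==

Converged values:
  [0] [-3,3]
  [1] [-3,3]
  [2] [-3,3]
  [3] [-3,3]
  [4] [-3,3]
  [5] [-2,3]
  [6] [2,2]

8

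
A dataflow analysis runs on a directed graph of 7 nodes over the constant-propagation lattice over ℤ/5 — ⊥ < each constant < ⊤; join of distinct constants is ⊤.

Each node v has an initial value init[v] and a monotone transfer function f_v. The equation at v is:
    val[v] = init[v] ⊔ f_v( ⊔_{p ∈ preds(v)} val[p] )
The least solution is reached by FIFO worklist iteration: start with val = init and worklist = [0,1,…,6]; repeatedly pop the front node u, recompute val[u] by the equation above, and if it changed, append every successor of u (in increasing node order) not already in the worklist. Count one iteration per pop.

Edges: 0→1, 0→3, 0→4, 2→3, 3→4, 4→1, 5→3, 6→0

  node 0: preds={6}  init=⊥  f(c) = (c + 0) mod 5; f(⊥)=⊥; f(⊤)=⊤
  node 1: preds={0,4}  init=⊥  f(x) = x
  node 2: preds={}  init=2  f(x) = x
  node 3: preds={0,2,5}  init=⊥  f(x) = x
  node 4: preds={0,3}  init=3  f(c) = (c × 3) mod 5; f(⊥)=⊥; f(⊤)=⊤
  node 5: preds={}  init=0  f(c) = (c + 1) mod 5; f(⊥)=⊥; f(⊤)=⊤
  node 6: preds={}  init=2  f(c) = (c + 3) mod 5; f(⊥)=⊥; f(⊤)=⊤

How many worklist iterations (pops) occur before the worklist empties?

Trace (8 dequeues):
  [1] u=0 | in 2 | out 2 | prev ⊥ | push {}
  [2] u=1 | in ⊤ | out ⊤ | prev ⊥ | push {}
  [3] u=2 | in ⊥ | out 2 | ==
  [4] u=3 | in ⊤ | out ⊤ | prev ⊥ | push {}
  [5] u=4 | in ⊤ | out ⊤ | prev 3 | push {1}
  [6] u=5 | in ⊥ | out 0 | ==
  [7] u=6 | in ⊥ | out 2 | ==
  [8] u=1 | in ⊤ | out ⊤ | ==

Converged values:
  [0] 2
  [1] ⊤
  [2] 2
  [3] ⊤
  [4] ⊤
  [5] 0
  [6] 2

8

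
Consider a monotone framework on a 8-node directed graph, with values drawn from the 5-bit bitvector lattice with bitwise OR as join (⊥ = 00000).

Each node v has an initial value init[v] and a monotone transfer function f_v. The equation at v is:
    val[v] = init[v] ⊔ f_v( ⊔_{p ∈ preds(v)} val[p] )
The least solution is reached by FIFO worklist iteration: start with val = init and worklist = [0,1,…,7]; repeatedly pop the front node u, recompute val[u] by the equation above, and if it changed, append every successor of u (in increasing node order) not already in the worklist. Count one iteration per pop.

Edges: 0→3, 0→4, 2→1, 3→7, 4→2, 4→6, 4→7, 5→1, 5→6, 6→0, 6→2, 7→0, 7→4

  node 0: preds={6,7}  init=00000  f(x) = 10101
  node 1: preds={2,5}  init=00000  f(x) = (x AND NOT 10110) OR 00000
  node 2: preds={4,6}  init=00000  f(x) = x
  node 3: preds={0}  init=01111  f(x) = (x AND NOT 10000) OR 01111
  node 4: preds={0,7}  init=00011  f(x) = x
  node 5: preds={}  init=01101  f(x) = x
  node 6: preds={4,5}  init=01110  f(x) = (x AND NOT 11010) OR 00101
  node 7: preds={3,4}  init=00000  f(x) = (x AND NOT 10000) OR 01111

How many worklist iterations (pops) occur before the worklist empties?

16

Worklist (16 pops):
  #1 pop 0: in=01110 → 10101 (was 00000); enqueue []
  #2 pop 1: in=01101 → 01001 (was 00000); enqueue []
  #3 pop 2: in=01111 → 01111 (was 00000); enqueue [1]
  #4 pop 3: in=10101 → 01111 (no change)
  #5 pop 4: in=10101 → 10111 (was 00011); enqueue [2]
  #6 pop 5: in=00000 → 01101 (no change)
  #7 pop 6: in=11111 → 01111 (was 01110); enqueue [0]
  #8 pop 7: in=11111 → 01111 (was 00000); enqueue [4]
  #9 pop 1: in=01111 → 01001 (no change)
  #10 pop 2: in=11111 → 11111 (was 01111); enqueue [1]
  #11 pop 0: in=01111 → 10101 (no change)
  #12 pop 4: in=11111 → 11111 (was 10111); enqueue [2,6,7]
  #13 pop 1: in=11111 → 01001 (no change)
  #14 pop 2: in=11111 → 11111 (no change)
  #15 pop 6: in=11111 → 01111 (no change)
  #16 pop 7: in=11111 → 01111 (no change)

Fixpoint:
  val[0] = 10101
  val[1] = 01001
  val[2] = 11111
  val[3] = 01111
  val[4] = 11111
  val[5] = 01101
  val[6] = 01111
  val[7] = 01111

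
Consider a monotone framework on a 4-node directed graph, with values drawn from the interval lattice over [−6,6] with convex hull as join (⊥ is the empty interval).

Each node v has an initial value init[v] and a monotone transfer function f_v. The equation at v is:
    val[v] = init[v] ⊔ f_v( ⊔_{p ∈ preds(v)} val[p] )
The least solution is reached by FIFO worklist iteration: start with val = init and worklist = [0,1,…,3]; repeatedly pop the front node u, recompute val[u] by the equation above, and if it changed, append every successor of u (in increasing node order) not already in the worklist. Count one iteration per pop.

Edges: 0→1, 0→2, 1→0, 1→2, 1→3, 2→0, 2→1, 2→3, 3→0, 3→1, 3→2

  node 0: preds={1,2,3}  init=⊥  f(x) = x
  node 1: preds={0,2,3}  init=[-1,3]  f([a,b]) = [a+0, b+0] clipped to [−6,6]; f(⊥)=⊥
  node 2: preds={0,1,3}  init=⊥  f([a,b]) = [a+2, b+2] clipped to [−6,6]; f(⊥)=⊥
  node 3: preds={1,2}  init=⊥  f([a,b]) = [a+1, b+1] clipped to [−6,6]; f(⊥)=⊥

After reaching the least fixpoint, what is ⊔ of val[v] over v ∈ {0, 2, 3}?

Worklist (10 pops):
  #1 pop 0: in=[-1,3] → [-1,3] (was ⊥); enqueue []
  #2 pop 1: in=[-1,3] → [-1,3] (no change)
  #3 pop 2: in=[-1,3] → [1,5] (was ⊥); enqueue [0,1]
  #4 pop 3: in=[-1,5] → [0,6] (was ⊥); enqueue [2]
  #5 pop 0: in=[-1,6] → [-1,6] (was [-1,3]); enqueue []
  #6 pop 1: in=[-1,6] → [-1,6] (was [-1,3]); enqueue [0,3]
  #7 pop 2: in=[-1,6] → [1,6] (was [1,5]); enqueue [1]
  #8 pop 0: in=[-1,6] → [-1,6] (no change)
  #9 pop 3: in=[-1,6] → [0,6] (no change)
  #10 pop 1: in=[-1,6] → [-1,6] (no change)

Fixpoint:
  val[0] = [-1,6]
  val[1] = [-1,6]
  val[2] = [1,6]
  val[3] = [0,6]

[-1,6]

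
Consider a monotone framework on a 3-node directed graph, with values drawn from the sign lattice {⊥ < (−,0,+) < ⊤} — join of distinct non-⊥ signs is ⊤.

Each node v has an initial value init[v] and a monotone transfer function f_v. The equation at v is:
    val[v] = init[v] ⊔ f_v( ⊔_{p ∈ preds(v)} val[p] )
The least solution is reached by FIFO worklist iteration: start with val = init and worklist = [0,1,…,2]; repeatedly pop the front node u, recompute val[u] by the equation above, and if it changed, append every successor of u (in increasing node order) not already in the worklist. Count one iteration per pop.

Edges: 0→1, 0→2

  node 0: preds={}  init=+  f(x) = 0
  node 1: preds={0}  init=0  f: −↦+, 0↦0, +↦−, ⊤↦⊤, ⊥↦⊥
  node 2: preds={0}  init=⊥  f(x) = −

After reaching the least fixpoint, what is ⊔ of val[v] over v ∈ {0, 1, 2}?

Trace (3 dequeues):
  [1] u=0 | in ⊥ | out ⊤ | prev + | push {}
  [2] u=1 | in ⊤ | out ⊤ | prev 0 | push {}
  [3] u=2 | in ⊤ | out − | prev ⊥ | push {}

Converged values:
  [0] ⊤
  [1] ⊤
  [2] −

⊤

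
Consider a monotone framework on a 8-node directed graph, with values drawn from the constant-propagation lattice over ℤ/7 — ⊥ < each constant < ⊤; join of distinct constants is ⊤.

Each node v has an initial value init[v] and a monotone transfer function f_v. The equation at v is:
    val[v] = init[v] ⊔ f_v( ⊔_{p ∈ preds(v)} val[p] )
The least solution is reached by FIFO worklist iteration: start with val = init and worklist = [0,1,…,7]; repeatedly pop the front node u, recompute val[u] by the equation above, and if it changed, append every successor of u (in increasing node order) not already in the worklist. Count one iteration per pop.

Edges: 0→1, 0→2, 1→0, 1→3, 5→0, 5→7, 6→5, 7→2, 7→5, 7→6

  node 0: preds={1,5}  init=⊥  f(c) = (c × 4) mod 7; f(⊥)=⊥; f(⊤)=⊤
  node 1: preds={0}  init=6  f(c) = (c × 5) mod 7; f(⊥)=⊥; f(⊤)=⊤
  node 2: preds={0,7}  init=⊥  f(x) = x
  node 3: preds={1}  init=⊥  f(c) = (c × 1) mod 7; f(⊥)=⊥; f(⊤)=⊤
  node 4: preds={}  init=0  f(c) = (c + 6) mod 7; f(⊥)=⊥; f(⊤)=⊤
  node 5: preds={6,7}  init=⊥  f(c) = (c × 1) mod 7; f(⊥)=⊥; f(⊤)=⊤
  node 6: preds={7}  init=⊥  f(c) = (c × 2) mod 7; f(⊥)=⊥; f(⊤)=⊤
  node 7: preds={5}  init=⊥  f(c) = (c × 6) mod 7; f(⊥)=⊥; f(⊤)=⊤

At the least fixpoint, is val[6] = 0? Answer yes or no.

Worklist (11 pops):
  #1 pop 0: in=6 → 3 (was ⊥); enqueue []
  #2 pop 1: in=3 → ⊤ (was 6); enqueue [0]
  #3 pop 2: in=3 → 3 (was ⊥); enqueue []
  #4 pop 3: in=⊤ → ⊤ (was ⊥); enqueue []
  #5 pop 4: in=⊥ → 0 (no change)
  #6 pop 5: in=⊥ → ⊥ (no change)
  #7 pop 6: in=⊥ → ⊥ (no change)
  #8 pop 7: in=⊥ → ⊥ (no change)
  #9 pop 0: in=⊤ → ⊤ (was 3); enqueue [1,2]
  #10 pop 1: in=⊤ → ⊤ (no change)
  #11 pop 2: in=⊤ → ⊤ (was 3); enqueue []

Fixpoint:
  val[0] = ⊤
  val[1] = ⊤
  val[2] = ⊤
  val[3] = ⊤
  val[4] = 0
  val[5] = ⊥
  val[6] = ⊥
  val[7] = ⊥

no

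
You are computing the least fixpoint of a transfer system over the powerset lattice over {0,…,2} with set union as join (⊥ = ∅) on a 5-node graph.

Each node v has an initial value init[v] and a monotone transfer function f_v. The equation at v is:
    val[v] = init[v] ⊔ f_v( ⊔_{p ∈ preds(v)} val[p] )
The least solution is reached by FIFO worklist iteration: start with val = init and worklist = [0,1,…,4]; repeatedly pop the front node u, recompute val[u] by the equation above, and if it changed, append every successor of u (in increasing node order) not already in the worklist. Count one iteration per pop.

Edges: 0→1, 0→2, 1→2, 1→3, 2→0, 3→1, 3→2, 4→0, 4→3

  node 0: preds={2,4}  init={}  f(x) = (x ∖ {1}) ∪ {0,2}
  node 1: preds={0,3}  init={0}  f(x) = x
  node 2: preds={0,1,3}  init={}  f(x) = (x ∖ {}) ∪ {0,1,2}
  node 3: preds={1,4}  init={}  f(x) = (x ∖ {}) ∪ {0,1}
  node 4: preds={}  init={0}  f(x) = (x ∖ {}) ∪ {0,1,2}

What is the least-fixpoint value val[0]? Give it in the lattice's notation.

Iteration log — 9 steps:
  step 1. node 0  ⊔preds={0}  new={0,2}  old={}  +wl: 
  step 2. node 1  ⊔preds={0,2}  new={0,2}  old={0}  +wl: 
  step 3. node 2  ⊔preds={0,2}  new={0,1,2}  old={}  +wl: 0
  step 4. node 3  ⊔preds={0,2}  new={0,1,2}  old={}  +wl: 1,2
  step 5. node 4  ⊔preds={}  new={0,1,2}  old={0}  +wl: 3
  step 6. node 0  ⊔preds={0,1,2}  new={0,2}  stable
  step 7. node 1  ⊔preds={0,1,2}  new={0,1,2}  old={0,2}  +wl: 
  step 8. node 2  ⊔preds={0,1,2}  new={0,1,2}  stable
  step 9. node 3  ⊔preds={0,1,2}  new={0,1,2}  stable

Least fixpoint reached:
  node 0: {0,2}
  node 1: {0,1,2}
  node 2: {0,1,2}
  node 3: {0,1,2}
  node 4: {0,1,2}

{0,2}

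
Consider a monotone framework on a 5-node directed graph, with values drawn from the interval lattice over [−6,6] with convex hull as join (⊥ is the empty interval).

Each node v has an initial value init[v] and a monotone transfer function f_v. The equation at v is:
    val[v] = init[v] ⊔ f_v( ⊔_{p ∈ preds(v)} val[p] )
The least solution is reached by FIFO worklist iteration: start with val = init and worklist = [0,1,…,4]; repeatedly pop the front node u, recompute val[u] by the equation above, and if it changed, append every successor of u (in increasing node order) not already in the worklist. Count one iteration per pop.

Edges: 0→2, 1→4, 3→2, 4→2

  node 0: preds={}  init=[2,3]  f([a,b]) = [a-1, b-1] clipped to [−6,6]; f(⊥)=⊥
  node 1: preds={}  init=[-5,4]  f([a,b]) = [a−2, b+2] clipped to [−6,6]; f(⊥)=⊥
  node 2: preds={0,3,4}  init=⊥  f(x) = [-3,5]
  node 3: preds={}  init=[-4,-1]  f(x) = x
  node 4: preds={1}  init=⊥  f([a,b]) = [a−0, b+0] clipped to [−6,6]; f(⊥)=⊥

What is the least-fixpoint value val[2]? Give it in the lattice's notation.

[-3,5]

Trace (6 dequeues):
  [1] u=0 | in ⊥ | out [2,3] | ==
  [2] u=1 | in ⊥ | out [-5,4] | ==
  [3] u=2 | in [-4,3] | out [-3,5] | prev ⊥ | push {}
  [4] u=3 | in ⊥ | out [-4,-1] | ==
  [5] u=4 | in [-5,4] | out [-5,4] | prev ⊥ | push {2}
  [6] u=2 | in [-5,4] | out [-3,5] | ==

Converged values:
  [0] [2,3]
  [1] [-5,4]
  [2] [-3,5]
  [3] [-4,-1]
  [4] [-5,4]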